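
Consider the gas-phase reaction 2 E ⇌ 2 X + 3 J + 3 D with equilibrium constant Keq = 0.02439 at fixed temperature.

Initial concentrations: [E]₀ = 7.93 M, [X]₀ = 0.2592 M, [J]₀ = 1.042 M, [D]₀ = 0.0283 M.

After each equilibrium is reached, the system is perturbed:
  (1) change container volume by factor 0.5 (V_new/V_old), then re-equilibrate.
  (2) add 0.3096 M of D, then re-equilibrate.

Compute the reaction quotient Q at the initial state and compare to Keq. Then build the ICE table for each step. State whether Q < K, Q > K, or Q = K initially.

Q₀ = 2.7396e-08; Q < K (proceeds forward)

Q₀ = 2.7396e-08 vs Keq = 0.02439 ⇒ Q<K, forward
Step 1:
                  E         X         J         D
  I            7.93    0.2592     1.042    0.0283
  C         -0.4868    0.4868    0.7302    0.7302
  E           7.443     0.746     1.772    0.7585
  solve Keq expr → x = 0.2434; check Q = 0.02439
Then change container volume by factor 0.5 (V_new/V_old).
Step 2:
                  E         X         J         D
  I           14.89     1.492     3.544     1.517
  C          0.5516   -0.5516   -0.8274   -0.8274
  E           15.44    0.9403     2.717    0.6895
  solve Keq expr → x = -0.2758; check Q = 0.02439
Then add 0.3096 M of D.
Step 3:
                  E         X         J         D
  I           15.44    0.9403     2.717    0.9991
  C          0.1223   -0.1223   -0.1834   -0.1834
  E           15.56     0.818     2.533    0.8157
  solve Keq expr → x = -0.06114; check Q = 0.02439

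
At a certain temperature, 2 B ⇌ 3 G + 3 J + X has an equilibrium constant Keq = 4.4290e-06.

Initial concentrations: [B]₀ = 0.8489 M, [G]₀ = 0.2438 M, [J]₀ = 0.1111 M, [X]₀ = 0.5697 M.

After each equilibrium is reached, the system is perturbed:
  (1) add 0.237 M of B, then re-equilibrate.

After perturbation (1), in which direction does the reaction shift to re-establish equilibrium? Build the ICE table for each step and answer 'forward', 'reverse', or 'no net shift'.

Q₀ = 1.5710e-05 vs Keq = 4.4290e-06 ⇒ Q>K, reverse
Step 1:
                    B           G           J           X
  init         0.8489      0.2438      0.1111      0.5697
  Δ           0.01827     -0.0274     -0.0274   -0.009134
  eq           0.8672      0.2164      0.0837      0.5606
  solve Keq expr → x = -0.009134; check Q = 4.4290e-06
Then add 0.237 M of B.
Step 2:
                    B           G           J           X
  init          1.104      0.2164      0.0837      0.5606
  Δ          -0.00654    0.009811    0.009811     0.00327
  eq            1.098      0.2262     0.09351      0.5638
  solve Keq expr → x = 0.00327; check Q = 4.4290e-06

Direction: forward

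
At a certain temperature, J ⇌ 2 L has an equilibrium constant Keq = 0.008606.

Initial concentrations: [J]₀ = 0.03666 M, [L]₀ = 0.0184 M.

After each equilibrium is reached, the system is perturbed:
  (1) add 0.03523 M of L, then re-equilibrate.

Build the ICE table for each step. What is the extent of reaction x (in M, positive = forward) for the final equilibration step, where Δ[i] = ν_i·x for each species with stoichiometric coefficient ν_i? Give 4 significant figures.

Q₀ = 0.009235 vs Keq = 0.008606 ⇒ Q>K, reverse
Step 1:
                  J         L
  init      0.03666    0.0184
  Δ       2.8450e-04 -5.6900e-04
  eq        0.03694   0.01783
  solve Keq expr → x = -2.8450e-04; check Q = 0.008606
Then add 0.03523 M of L.
Step 2:
                  J         L
  init      0.03694   0.05306
  Δ         0.01587  -0.03174
  eq        0.05282   0.02132
  solve Keq expr → x = -0.01587; check Q = 0.008606

x = -0.01587 M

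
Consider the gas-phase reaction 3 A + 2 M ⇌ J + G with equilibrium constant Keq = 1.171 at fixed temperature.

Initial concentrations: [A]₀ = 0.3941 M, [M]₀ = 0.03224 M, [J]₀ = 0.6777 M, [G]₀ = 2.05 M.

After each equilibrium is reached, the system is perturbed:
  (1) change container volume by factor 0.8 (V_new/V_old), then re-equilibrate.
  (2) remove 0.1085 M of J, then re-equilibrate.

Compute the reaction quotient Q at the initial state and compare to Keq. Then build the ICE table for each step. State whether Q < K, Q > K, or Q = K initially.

Q₀ = 2.1836e+04; Q > K (proceeds reverse)

Q₀ = 2.1836e+04 vs Keq = 1.171 ⇒ Q>K, reverse
Step 1:
                  A         M         J         G
  Initial    0.3941   0.03224    0.6777      2.05
  Change     0.8239    0.5493   -0.2746   -0.2746
  Equil       1.218    0.5815    0.4031     1.775
  solve Keq expr → x = -0.2746; check Q = 1.171
Then change container volume by factor 0.8 (V_new/V_old).
Step 2:
                  A         M         J         G
  Initial     1.523    0.7269    0.5038     2.219
  Change    -0.1392  -0.09278   0.04639   0.04639
  Equil       1.383    0.6341    0.5502     2.266
  solve Keq expr → x = 0.04639; check Q = 1.171
Then remove 0.1085 M of J.
Step 3:
                  A         M         J         G
  Initial     1.383    0.6341    0.4417     2.266
  Change    -0.0419  -0.02793   0.01397   0.01397
  Equil       1.341    0.6062    0.4557      2.28
  solve Keq expr → x = 0.01397; check Q = 1.171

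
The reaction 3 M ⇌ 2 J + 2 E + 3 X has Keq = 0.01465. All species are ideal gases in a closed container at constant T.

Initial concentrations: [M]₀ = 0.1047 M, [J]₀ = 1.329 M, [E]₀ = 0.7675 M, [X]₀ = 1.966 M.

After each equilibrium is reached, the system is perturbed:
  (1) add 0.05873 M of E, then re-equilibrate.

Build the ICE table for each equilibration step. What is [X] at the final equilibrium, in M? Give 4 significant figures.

Q₀ = 6888 vs Keq = 0.01465 ⇒ Q>K, reverse
Step 1:
                    M           J           E           X
  Initial      0.1047       1.329      0.7675       1.966
  Change       0.9124     -0.6082     -0.6082     -0.9124
  Equil         1.017      0.7208      0.1593       1.054
  solve Keq expr → x = -0.3041; check Q = 0.01465
Then add 0.05873 M of E.
Step 2:
                    M           J           E           X
  Initial       1.017      0.7208       0.218       1.054
  Change      0.04404    -0.02936    -0.02936    -0.04404
  Equil         1.061      0.6914      0.1886        1.01
  solve Keq expr → x = -0.01468; check Q = 0.01465

[X]_eq = 1.01 M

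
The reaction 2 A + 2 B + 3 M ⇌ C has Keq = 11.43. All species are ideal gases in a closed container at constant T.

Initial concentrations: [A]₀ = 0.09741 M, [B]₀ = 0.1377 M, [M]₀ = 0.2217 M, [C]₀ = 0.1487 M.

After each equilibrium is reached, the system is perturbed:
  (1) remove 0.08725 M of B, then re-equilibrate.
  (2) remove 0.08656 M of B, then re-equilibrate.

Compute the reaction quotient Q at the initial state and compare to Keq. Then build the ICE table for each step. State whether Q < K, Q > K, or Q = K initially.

Q₀ = 7.5847e+04 vs Keq = 11.43 ⇒ Q>K, reverse
Step 1:
                  A         B         M         C
  init      0.09741    0.1377    0.2217    0.1487
  Δ          0.2332    0.2332    0.3498   -0.1166
  eq         0.3306    0.3709    0.5715   0.03209
  solve Keq expr → x = -0.1166; check Q = 11.43
Then remove 0.08725 M of B.
Step 2:
                  A         B         M         C
  init       0.3306    0.2837    0.5715   0.03209
  Δ         0.01407   0.01407    0.0211 -0.007034
  eq         0.3447    0.2977    0.5926   0.02506
  solve Keq expr → x = -0.007034; check Q = 11.43
Then remove 0.08656 M of B.
Step 3:
                  A         B         M         C
  init       0.3447    0.2112    0.5926   0.02506
  Δ         0.01494   0.01494   0.02241 -0.007471
  eq         0.3596    0.2261     0.615   0.01759
  solve Keq expr → x = -0.007471; check Q = 11.43

Q₀ = 7.5847e+04; Q > K (proceeds reverse)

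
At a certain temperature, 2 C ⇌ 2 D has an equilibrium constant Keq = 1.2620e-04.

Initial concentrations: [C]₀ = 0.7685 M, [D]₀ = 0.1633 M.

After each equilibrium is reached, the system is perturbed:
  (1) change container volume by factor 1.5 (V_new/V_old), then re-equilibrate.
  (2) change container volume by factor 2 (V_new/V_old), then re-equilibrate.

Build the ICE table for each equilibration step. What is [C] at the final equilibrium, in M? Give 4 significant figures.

Q₀ = 0.04515 vs Keq = 1.2620e-04 ⇒ Q>K, reverse
Step 1:
                   C          D
  I           0.7685     0.1633
  C           0.1529    -0.1529
  E           0.9214    0.01035
  solve Keq expr → x = -0.07647; check Q = 1.2620e-04
Then change container volume by factor 1.5 (V_new/V_old).
Step 2:
                   C          D
  I           0.6143   0.006901
  C                0          0
  E           0.6143   0.006901
  solve Keq expr → x = 0; check Q = 1.2620e-04
Then change container volume by factor 2 (V_new/V_old).
Step 3:
                   C          D
  I           0.3071    0.00345
  C                0          0
  E           0.3071    0.00345
  solve Keq expr → x = 0; check Q = 1.2620e-04

[C]_eq = 0.3071 M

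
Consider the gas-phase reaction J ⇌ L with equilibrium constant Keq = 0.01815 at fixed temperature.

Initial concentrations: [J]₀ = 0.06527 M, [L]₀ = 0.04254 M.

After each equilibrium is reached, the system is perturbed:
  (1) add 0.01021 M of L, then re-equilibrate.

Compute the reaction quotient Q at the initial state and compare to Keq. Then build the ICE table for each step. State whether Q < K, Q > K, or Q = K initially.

Q₀ = 0.6518; Q > K (proceeds reverse)

Q₀ = 0.6518 vs Keq = 0.01815 ⇒ Q>K, reverse
Step 1:
                    J           L
  Initial     0.06527     0.04254
  Change      0.04062    -0.04062
  Equil        0.1059    0.001922
  solve Keq expr → x = -0.04062; check Q = 0.01815
Then add 0.01021 M of L.
Step 2:
                    J           L
  Initial      0.1059     0.01213
  Change      0.01003    -0.01003
  Equil        0.1159    0.002104
  solve Keq expr → x = -0.01003; check Q = 0.01815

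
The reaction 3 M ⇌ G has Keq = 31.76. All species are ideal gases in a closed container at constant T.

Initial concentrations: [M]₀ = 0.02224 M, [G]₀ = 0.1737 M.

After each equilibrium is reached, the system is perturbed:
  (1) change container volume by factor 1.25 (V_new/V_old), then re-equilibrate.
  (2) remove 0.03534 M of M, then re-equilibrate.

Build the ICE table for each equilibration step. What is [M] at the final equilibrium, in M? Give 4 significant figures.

Q₀ = 1.5790e+04 vs Keq = 31.76 ⇒ Q>K, reverse
Step 1:
                  M         G
  I         0.02224    0.1737
  C          0.1369  -0.04564
  E          0.1592    0.1281
  solve Keq expr → x = -0.04564; check Q = 31.76
Then change container volume by factor 1.25 (V_new/V_old).
Step 2:
                  M         G
  I          0.1273    0.1024
  C         0.01755 -0.005852
  E          0.1449    0.0966
  solve Keq expr → x = -0.005852; check Q = 31.76
Then remove 0.03534 M of M.
Step 3:
                  M         G
  I          0.1095    0.0966
  C         0.03013  -0.01004
  E          0.1397   0.08655
  solve Keq expr → x = -0.01004; check Q = 31.76

[M]_eq = 0.1397 M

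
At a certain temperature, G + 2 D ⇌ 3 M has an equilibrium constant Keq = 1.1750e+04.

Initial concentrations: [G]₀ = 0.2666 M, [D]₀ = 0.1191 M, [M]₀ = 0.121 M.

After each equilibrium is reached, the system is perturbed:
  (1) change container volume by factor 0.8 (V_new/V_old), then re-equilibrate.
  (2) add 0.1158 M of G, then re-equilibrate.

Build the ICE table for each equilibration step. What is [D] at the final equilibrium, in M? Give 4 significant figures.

[D]_eq = 0.003378 M

Q₀ = 0.4685 vs Keq = 1.1750e+04 ⇒ Q<K, forward
Step 1:
                  G         D         M
  Initial    0.2666    0.1191     0.121
  Change   -0.05793   -0.1159    0.1738
  Equil      0.2087  0.003233    0.2948
  solve Keq expr → x = 0.05793; check Q = 1.1750e+04
Then change container volume by factor 0.8 (V_new/V_old).
Step 2:
                  G         D         M
  Initial    0.2608  0.004041    0.3685
  Change          0         0         0
  Equil      0.2608  0.004041    0.3685
  solve Keq expr → x = 0; check Q = 1.1750e+04
Then add 0.1158 M of G.
Step 3:
                  G         D         M
  Initial    0.3766  0.004041    0.3685
  Change  -3.3148e-04 -6.6297e-04 9.9445e-04
  Equil      0.3763  0.003378    0.3695
  solve Keq expr → x = 3.3148e-04; check Q = 1.1750e+04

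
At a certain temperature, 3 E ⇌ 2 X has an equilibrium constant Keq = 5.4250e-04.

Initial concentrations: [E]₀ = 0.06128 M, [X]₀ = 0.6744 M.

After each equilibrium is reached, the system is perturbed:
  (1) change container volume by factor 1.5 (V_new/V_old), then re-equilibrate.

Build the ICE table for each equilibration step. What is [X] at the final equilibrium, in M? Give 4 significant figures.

Q₀ = 1976 vs Keq = 5.4250e-04 ⇒ Q>K, reverse
Step 1:
                    E           X
  Initial     0.06128      0.6744
  Change       0.9748     -0.6498
  Equil         1.036     0.02456
  solve Keq expr → x = -0.3249; check Q = 5.4250e-04
Then change container volume by factor 1.5 (V_new/V_old).
Step 2:
                    E           X
  Initial      0.6907     0.01637
  Change     0.004319   -0.002879
  Equil         0.695      0.0135
  solve Keq expr → x = -0.00144; check Q = 5.4250e-04

[X]_eq = 0.0135 M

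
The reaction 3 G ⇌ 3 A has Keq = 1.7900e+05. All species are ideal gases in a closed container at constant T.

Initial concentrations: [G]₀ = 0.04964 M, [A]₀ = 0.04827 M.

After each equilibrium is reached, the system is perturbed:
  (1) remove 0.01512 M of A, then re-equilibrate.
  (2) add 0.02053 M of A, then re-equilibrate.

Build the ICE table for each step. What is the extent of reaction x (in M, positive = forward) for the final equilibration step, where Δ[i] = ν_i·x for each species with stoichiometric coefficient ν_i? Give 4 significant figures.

x = -1.1931e-04 M

Q₀ = 0.9195 vs Keq = 1.7900e+05 ⇒ Q<K, forward
Step 1:
                  G         A
  init      0.04964   0.04827
  Δ        -0.04793   0.04793
  eq       0.001707    0.0962
  solve Keq expr → x = 0.01598; check Q = 1.7900e+05
Then remove 0.01512 M of A.
Step 2:
                  G         A
  init     0.001707   0.08108
  Δ       -2.6361e-04 2.6361e-04
  eq       0.001443   0.08135
  solve Keq expr → x = 8.7870e-05; check Q = 1.7900e+05
Then add 0.02053 M of A.
Step 3:
                  G         A
  init     0.001443    0.1019
  Δ       3.5793e-04 -3.5793e-04
  eq       0.001801    0.1015
  solve Keq expr → x = -1.1931e-04; check Q = 1.7900e+05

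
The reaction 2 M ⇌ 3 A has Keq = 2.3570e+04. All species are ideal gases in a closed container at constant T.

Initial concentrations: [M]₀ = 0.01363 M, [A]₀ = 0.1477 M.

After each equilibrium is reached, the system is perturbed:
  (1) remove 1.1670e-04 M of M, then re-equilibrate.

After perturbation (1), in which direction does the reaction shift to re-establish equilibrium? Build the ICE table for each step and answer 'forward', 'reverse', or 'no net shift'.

Q₀ = 17.34 vs Keq = 2.3570e+04 ⇒ Q<K, forward
Step 1:
                    M           A
  I           0.01363      0.1477
  C          -0.01318     0.01978
  E        4.4642e-04      0.1675
  solve Keq expr → x = 0.006592; check Q = 2.3570e+04
Then remove 1.1670e-04 M of M.
Step 2:
                    M           A
  I        3.2972e-04      0.1675
  C        1.1600e-04 -1.7401e-04
  E        4.4573e-04      0.1673
  solve Keq expr → x = -5.8002e-05; check Q = 2.3570e+04

Direction: reverse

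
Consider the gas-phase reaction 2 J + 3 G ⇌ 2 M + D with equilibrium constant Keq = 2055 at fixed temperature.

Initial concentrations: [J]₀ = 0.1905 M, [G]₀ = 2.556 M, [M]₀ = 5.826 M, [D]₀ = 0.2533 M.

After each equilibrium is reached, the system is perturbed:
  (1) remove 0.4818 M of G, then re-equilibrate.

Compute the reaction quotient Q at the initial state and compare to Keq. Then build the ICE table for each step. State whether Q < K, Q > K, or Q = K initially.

Q₀ = 14.19 vs Keq = 2055 ⇒ Q<K, forward
Step 1:
                   J          G          M          D
  init        0.1905      2.556      5.826     0.2533
  Δ          -0.1685    -0.2528     0.1685    0.08426
  eq         0.02198      2.303      5.995     0.3376
  solve Keq expr → x = 0.08426; check Q = 2055
Then remove 0.4818 M of G.
Step 2:
                   J          G          M          D
  init       0.02198      1.821      5.995     0.3376
  Δ         0.008697    0.01305  -0.008697  -0.004349
  eq         0.03068      1.834      5.986     0.3332
  solve Keq expr → x = -0.004349; check Q = 2055

Q₀ = 14.19; Q < K (proceeds forward)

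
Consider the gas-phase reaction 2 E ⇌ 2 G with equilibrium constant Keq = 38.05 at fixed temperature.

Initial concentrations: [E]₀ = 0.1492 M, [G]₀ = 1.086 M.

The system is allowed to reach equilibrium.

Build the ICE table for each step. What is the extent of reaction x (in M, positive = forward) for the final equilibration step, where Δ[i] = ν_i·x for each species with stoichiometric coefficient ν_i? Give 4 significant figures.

Q₀ = 52.98 vs Keq = 38.05 ⇒ Q>K, reverse
Step 1:
                    E           G
  I            0.1492       1.086
  C           0.02311    -0.02311
  E            0.1723       1.063
  solve Keq expr → x = -0.01156; check Q = 38.05

x = -0.01156 M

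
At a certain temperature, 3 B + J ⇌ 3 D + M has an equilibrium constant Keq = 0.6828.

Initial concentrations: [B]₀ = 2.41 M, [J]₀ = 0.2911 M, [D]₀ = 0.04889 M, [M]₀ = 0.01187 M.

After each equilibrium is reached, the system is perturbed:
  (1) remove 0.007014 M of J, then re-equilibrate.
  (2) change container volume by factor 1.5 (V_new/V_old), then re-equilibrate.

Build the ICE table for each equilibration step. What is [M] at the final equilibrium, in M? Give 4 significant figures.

Q₀ = 3.4042e-07 vs Keq = 0.6828 ⇒ Q<K, forward
Step 1:
                  B         J         D         M
  init         2.41    0.2911   0.04889   0.01187
  Δ         -0.7474   -0.2491    0.7474    0.2491
  eq          1.663   0.04198    0.7962     0.261
  solve Keq expr → x = 0.2491; check Q = 0.6828
Then remove 0.007014 M of J.
Step 2:
                  B         J         D         M
  init        1.663   0.03497    0.7962     0.261
  Δ         0.01148  0.003826  -0.01148 -0.003826
  eq          1.674   0.03879    0.7848    0.2572
  solve Keq expr → x = -0.003826; check Q = 0.6828
Then change container volume by factor 1.5 (V_new/V_old).
Step 3:
                  B         J         D         M
  init        1.116   0.02586    0.5232    0.1714
  Δ               0         0         0         0
  eq          1.116   0.02586    0.5232    0.1714
  solve Keq expr → x = 0; check Q = 0.6828

[M]_eq = 0.1714 M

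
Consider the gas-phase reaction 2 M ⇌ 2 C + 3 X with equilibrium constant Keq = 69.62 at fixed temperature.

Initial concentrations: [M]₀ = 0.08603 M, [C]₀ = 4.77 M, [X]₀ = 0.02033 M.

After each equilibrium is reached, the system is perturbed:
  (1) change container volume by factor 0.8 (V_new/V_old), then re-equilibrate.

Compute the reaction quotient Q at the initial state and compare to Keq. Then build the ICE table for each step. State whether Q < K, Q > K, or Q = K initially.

Q₀ = 0.02583; Q < K (proceeds forward)

Q₀ = 0.02583 vs Keq = 69.62 ⇒ Q<K, forward
Step 1:
                    M           C           X
  init        0.08603        4.77     0.02033
  Δ          -0.06334     0.06334     0.09501
  eq          0.02269       4.833      0.1153
  solve Keq expr → x = 0.03167; check Q = 69.62
Then change container volume by factor 0.8 (V_new/V_old).
Step 2:
                    M           C           X
  init        0.02836       6.042      0.1442
  Δ           0.00699    -0.00699    -0.01049
  eq          0.03535       6.035      0.1337
  solve Keq expr → x = -0.003495; check Q = 69.62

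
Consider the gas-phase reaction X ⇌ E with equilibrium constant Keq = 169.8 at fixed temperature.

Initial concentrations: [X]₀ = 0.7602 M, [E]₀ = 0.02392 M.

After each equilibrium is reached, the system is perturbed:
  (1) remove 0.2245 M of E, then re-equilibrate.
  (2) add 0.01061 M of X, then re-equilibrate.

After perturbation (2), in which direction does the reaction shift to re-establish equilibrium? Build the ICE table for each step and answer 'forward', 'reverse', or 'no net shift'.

Direction: forward

Q₀ = 0.03147 vs Keq = 169.8 ⇒ Q<K, forward
Step 1:
                   X          E
  I           0.7602    0.02392
  C          -0.7556     0.7556
  E         0.004591     0.7795
  solve Keq expr → x = 0.7556; check Q = 169.8
Then remove 0.2245 M of E.
Step 2:
                   X          E
  I         0.004591      0.555
  C        -0.001314   0.001314
  E         0.003276     0.5563
  solve Keq expr → x = 0.001314; check Q = 169.8
Then add 0.01061 M of X.
Step 3:
                   X          E
  I          0.01389     0.5563
  C         -0.01055    0.01055
  E         0.003339     0.5669
  solve Keq expr → x = 0.01055; check Q = 169.8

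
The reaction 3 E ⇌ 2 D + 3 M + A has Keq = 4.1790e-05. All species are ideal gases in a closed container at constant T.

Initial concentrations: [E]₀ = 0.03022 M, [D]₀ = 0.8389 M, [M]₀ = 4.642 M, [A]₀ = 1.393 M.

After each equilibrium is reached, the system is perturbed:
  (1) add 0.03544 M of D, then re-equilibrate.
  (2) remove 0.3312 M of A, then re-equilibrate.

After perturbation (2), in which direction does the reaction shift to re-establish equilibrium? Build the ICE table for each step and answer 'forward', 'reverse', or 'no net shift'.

Q₀ = 3.5531e+06 vs Keq = 4.1790e-05 ⇒ Q>K, reverse
Step 1:
                   E          D          M          A
  Initial    0.03022     0.8389      4.642      1.393
  Change       1.256    -0.8374     -1.256    -0.4187
  Equil        1.286   0.001533      3.386     0.9743
  solve Keq expr → x = -0.4187; check Q = 4.1790e-05
Then add 0.03544 M of D.
Step 2:
                   E          D          M          A
  Initial      1.286    0.03697      3.386     0.9743
  Change     0.05294   -0.03529   -0.05294   -0.01765
  Equil        1.339   0.001683      3.333     0.9567
  solve Keq expr → x = -0.01765; check Q = 4.1790e-05
Then remove 0.3312 M of A.
Step 3:
                   E          D          M          A
  Initial      1.339   0.001683      3.333     0.6255
  Change  -5.9435e-04 3.9624e-04 5.9435e-04 1.9812e-04
  Equil        1.339    0.00208      3.334     0.6257
  solve Keq expr → x = 1.9812e-04; check Q = 4.1790e-05

Direction: forward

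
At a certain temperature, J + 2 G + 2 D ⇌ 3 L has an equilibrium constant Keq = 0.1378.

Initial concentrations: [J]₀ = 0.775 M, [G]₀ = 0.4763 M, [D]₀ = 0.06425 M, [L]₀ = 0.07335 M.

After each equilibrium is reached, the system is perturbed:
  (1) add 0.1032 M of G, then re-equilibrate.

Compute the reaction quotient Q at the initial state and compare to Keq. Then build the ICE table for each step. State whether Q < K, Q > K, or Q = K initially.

Q₀ = 0.5437; Q > K (proceeds reverse)

Q₀ = 0.5437 vs Keq = 0.1378 ⇒ Q>K, reverse
Step 1:
                   J          G          D          L
  init         0.775     0.4763    0.06425    0.07335
  Δ         0.006565    0.01313    0.01313   -0.01969
  eq          0.7816     0.4894    0.07738    0.05366
  solve Keq expr → x = -0.006565; check Q = 0.1378
Then add 0.1032 M of G.
Step 2:
                   J          G          D          L
  init        0.7816     0.5926    0.07738    0.05366
  Δ        -0.001731  -0.003462  -0.003462   0.005193
  eq          0.7798     0.5892    0.07392    0.05885
  solve Keq expr → x = 0.001731; check Q = 0.1378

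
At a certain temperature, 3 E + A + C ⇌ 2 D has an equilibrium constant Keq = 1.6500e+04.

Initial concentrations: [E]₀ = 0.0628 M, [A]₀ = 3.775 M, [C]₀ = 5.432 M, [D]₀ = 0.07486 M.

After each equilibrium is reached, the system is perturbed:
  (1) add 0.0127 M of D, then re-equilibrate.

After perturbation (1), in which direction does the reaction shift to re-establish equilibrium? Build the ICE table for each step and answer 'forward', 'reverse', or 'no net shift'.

Direction: reverse

Q₀ = 1.103 vs Keq = 1.6500e+04 ⇒ Q<K, forward
Step 1:
                   E          A          C          D
  I           0.0628      3.775      5.432    0.07486
  C         -0.05941    -0.0198    -0.0198     0.0396
  E         0.003393      3.755      5.412     0.1145
  solve Keq expr → x = 0.0198; check Q = 1.6500e+04
Then add 0.0127 M of D.
Step 2:
                   E          A          C          D
  I         0.003393      3.755      5.412     0.1272
  C       2.4342e-04 8.1141e-05 8.1141e-05 -1.6228e-04
  E         0.003637      3.755      5.412      0.127
  solve Keq expr → x = -8.1141e-05; check Q = 1.6500e+04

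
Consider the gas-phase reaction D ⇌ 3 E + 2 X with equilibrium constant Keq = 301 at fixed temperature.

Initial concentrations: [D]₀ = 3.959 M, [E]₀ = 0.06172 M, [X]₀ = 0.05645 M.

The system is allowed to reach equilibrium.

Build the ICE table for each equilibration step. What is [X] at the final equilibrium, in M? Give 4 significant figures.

Q₀ = 1.8924e-07 vs Keq = 301 ⇒ Q<K, forward
Step 1:
                    D           E           X
  init          3.959     0.06172     0.05645
  Δ            -1.452       4.355       2.903
  eq            2.507       4.417        2.96
  solve Keq expr → x = 1.452; check Q = 301

[X]_eq = 2.96 M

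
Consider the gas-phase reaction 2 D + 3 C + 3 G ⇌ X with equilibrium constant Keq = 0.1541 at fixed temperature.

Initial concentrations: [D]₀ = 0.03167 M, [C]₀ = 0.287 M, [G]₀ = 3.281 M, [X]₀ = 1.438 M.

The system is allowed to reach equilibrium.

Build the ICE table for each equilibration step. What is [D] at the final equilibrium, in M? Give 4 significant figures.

Q₀ = 1717 vs Keq = 0.1541 ⇒ Q>K, reverse
Step 1:
                    D           C           G           X
  init        0.03167       0.287       3.281       1.438
  Δ            0.4049      0.6074      0.6074     -0.2025
  eq           0.4366      0.8944       3.888       1.236
  solve Keq expr → x = -0.2025; check Q = 0.1541

[D]_eq = 0.4366 M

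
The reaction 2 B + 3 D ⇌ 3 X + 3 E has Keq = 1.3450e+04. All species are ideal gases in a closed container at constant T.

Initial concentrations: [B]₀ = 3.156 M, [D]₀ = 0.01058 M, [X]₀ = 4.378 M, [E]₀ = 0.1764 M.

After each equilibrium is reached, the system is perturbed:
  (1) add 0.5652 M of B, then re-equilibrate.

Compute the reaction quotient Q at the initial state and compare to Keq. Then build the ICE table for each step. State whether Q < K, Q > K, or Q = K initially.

Q₀ = 3.9047e+04; Q > K (proceeds reverse)

Q₀ = 3.9047e+04 vs Keq = 1.3450e+04 ⇒ Q>K, reverse
Step 1:
                   B          D          X          E
  init         3.156    0.01058      4.378     0.1764
  Δ         0.002758   0.004137  -0.004137  -0.004137
  eq           3.159    0.01472      4.374     0.1723
  solve Keq expr → x = -0.001379; check Q = 1.3450e+04
Then add 0.5652 M of B.
Step 2:
                   B          D          X          E
  init         3.724    0.01472      4.374     0.1723
  Δ       -9.4312e-04  -0.001415   0.001415   0.001415
  eq           3.723     0.0133      4.375     0.1737
  solve Keq expr → x = 4.7156e-04; check Q = 1.3450e+04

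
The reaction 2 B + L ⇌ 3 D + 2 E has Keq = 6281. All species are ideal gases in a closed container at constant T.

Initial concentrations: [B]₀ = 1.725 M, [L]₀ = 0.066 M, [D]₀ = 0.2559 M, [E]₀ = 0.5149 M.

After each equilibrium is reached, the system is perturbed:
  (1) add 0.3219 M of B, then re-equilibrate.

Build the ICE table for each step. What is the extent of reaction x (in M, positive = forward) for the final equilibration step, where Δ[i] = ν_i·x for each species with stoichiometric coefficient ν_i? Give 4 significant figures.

Q₀ = 0.02262 vs Keq = 6281 ⇒ Q<K, forward
Step 1:
                  B         L         D         E
  Initial     1.725     0.066    0.2559    0.5149
  Change     -0.132    -0.066     0.198     0.132
  Equil       1.593 2.4551e-06    0.4539    0.6469
  solve Keq expr → x = 0.066; check Q = 6281
Then add 0.3219 M of B.
Step 2:
                  B         L         D         E
  Initial     1.915 2.4551e-06    0.4539    0.6469
  Change  -1.5120e-06 -7.5599e-07 2.2680e-06 1.5120e-06
  Equil       1.915 1.6991e-06    0.4539    0.6469
  solve Keq expr → x = 7.5599e-07; check Q = 6281

x = 7.5599e-07 M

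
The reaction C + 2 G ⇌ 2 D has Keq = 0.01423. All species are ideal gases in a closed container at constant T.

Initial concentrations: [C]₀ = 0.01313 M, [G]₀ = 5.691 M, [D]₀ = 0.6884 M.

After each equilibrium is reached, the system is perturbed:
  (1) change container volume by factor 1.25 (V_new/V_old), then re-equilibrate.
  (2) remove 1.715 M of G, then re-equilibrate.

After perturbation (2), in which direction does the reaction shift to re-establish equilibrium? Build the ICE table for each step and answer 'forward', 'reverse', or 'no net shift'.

Q₀ = 1.114 vs Keq = 0.01423 ⇒ Q>K, reverse
Step 1:
                   C          G          D
  Initial    0.01313      5.691     0.6884
  Change      0.1838     0.3677    -0.3677
  Equil        0.197      6.059     0.3207
  solve Keq expr → x = -0.1838; check Q = 0.01423
Then change container volume by factor 1.25 (V_new/V_old).
Step 2:
                   C          G          D
  Initial     0.1576      4.847     0.2566
  Change    0.009623    0.01925   -0.01925
  Equil       0.1672      4.866     0.2374
  solve Keq expr → x = -0.009623; check Q = 0.01423
Then remove 1.715 M of G.
Step 3:
                   C          G          D
  Initial     0.1672      3.151     0.2374
  Change     0.03286    0.06572   -0.06572
  Equil          0.2      3.217     0.1716
  solve Keq expr → x = -0.03286; check Q = 0.01423

Direction: reverse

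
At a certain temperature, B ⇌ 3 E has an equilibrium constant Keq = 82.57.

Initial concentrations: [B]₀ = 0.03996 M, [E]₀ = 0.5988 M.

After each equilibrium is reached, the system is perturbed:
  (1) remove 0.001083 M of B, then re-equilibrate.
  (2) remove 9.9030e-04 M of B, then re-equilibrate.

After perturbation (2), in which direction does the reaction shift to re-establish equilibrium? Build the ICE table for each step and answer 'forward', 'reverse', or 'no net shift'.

Q₀ = 5.373 vs Keq = 82.57 ⇒ Q<K, forward
Step 1:
                   B          E
  init       0.03996     0.5988
  Δ          -0.0357     0.1071
  eq         0.00426     0.7059
  solve Keq expr → x = 0.0357; check Q = 82.57
Then remove 0.001083 M of B.
Step 2:
                   B          E
  init      0.003177     0.7059
  Δ         0.001027  -0.003082
  eq        0.004204     0.7028
  solve Keq expr → x = -0.001027; check Q = 82.57
Then remove 9.9030e-04 M of B.
Step 3:
                   B          E
  init      0.003214     0.7028
  Δ       9.3990e-04   -0.00282
  eq        0.004154        0.7
  solve Keq expr → x = -9.3990e-04; check Q = 82.57

Direction: reverse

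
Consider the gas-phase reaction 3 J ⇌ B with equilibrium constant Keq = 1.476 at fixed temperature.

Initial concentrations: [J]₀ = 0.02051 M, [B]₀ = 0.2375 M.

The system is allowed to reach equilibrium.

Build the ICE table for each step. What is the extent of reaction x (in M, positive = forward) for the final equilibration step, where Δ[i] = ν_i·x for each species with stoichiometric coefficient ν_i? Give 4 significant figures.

x = -0.1317 M

Q₀ = 2.7527e+04 vs Keq = 1.476 ⇒ Q>K, reverse
Step 1:
                  J         B
  init      0.02051    0.2375
  Δ           0.395   -0.1317
  eq         0.4155    0.1058
  solve Keq expr → x = -0.1317; check Q = 1.476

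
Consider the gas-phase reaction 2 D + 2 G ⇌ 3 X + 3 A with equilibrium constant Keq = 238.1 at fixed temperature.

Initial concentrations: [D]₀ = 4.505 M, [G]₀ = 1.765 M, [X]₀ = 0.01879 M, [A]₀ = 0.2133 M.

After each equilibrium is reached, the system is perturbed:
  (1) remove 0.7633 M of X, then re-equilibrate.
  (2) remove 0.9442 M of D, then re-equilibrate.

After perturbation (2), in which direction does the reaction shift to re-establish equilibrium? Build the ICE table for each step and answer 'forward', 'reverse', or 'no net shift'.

Q₀ = 1.0183e-09 vs Keq = 238.1 ⇒ Q<K, forward
Step 1:
                    D           G           X           A
  I             4.505       1.765     0.01879      0.2133
  C            -1.488      -1.488       2.232       2.232
  E             3.017      0.2772        2.25       2.445
  solve Keq expr → x = 0.7439; check Q = 238.1
Then remove 0.7633 M of X.
Step 2:
                    D           G           X           A
  I             3.017      0.2772       1.487       2.445
  C          -0.08844    -0.08844      0.1327      0.1327
  E             2.929      0.1888        1.62       2.578
  solve Keq expr → x = 0.04422; check Q = 238.1
Then remove 0.9442 M of D.
Step 3:
                    D           G           X           A
  I             1.985      0.1888        1.62       2.578
  C           0.05199     0.05199    -0.07798    -0.07798
  E             2.037      0.2408       1.542         2.5
  solve Keq expr → x = -0.02599; check Q = 238.1

Direction: reverse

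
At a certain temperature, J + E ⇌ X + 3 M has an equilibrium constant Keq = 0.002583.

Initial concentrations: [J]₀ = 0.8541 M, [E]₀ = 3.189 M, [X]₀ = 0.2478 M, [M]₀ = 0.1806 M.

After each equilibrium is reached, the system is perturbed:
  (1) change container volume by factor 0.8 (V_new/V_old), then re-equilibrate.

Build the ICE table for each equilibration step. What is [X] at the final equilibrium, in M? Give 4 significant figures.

[X]_eq = 0.3395 M

Q₀ = 5.3591e-04 vs Keq = 0.002583 ⇒ Q<K, forward
Step 1:
                  J         E         X         M
  I          0.8541     3.189    0.2478    0.1806
  C        -0.03535  -0.03535   0.03535    0.1061
  E          0.8187     3.154    0.2832    0.2867
  solve Keq expr → x = 0.03535; check Q = 0.002583
Then change container volume by factor 0.8 (V_new/V_old).
Step 2:
                  J         E         X         M
  I           1.023     3.942    0.3539    0.3583
  C         0.01445   0.01445  -0.01445  -0.04336
  E           1.038     3.957    0.3395     0.315
  solve Keq expr → x = -0.01445; check Q = 0.002583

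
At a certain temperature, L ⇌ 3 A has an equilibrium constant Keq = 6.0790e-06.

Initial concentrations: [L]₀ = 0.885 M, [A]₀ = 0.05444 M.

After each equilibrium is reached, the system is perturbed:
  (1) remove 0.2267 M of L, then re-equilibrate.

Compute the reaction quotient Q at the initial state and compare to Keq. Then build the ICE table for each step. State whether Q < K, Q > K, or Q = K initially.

Q₀ = 1.8231e-04; Q > K (proceeds reverse)

Q₀ = 1.8231e-04 vs Keq = 6.0790e-06 ⇒ Q>K, reverse
Step 1:
                  L         A
  init        0.885   0.05444
  Δ         0.01228  -0.03684
  eq         0.8973    0.0176
  solve Keq expr → x = -0.01228; check Q = 6.0790e-06
Then remove 0.2267 M of L.
Step 2:
                  L         A
  init       0.6706    0.0176
  Δ       5.4140e-04 -0.001624
  eq         0.6711   0.01598
  solve Keq expr → x = -5.4140e-04; check Q = 6.0790e-06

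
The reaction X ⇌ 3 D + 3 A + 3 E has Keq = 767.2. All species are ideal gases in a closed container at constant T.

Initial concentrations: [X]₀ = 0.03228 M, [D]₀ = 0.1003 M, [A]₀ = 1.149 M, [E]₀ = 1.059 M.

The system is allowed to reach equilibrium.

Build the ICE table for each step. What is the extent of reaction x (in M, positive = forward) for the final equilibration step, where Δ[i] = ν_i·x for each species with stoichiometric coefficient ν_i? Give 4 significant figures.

x = 0.03225 M

Q₀ = 0.05631 vs Keq = 767.2 ⇒ Q<K, forward
Step 1:
                    X           D           A           E
  init        0.03228      0.1003       1.149       1.059
  Δ          -0.03225     0.09675     0.09675     0.09675
  eq       2.9765e-05      0.1971       1.246       1.156
  solve Keq expr → x = 0.03225; check Q = 767.2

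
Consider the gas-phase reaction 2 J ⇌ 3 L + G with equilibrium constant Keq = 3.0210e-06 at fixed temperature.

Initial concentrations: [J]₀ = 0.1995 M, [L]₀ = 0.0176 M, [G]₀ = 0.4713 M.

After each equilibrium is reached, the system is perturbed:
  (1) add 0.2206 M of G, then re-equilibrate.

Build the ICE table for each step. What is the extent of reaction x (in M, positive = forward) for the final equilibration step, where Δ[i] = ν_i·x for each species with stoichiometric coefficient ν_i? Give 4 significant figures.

x = -2.5906e-04 M

Q₀ = 6.4558e-05 vs Keq = 3.0210e-06 ⇒ Q>K, reverse
Step 1:
                  J         L         G
  init       0.1995    0.0176    0.4713
  Δ         0.00739  -0.01108 -0.003695
  eq         0.2069  0.006515    0.4676
  solve Keq expr → x = -0.003695; check Q = 3.0210e-06
Then add 0.2206 M of G.
Step 2:
                  J         L         G
  init       0.2069  0.006515    0.6882
  Δ       5.1812e-04 -7.7718e-04 -2.5906e-04
  eq         0.2074  0.005738    0.6879
  solve Keq expr → x = -2.5906e-04; check Q = 3.0210e-06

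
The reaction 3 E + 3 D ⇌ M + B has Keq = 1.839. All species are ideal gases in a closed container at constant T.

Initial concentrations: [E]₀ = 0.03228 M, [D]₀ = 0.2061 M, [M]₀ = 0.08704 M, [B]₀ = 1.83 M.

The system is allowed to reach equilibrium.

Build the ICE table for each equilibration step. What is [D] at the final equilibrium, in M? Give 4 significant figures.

[D]_eq = 0.46 M

Q₀ = 5.4092e+05 vs Keq = 1.839 ⇒ Q>K, reverse
Step 1:
                    E           D           M           B
  Initial     0.03228      0.2061     0.08704        1.83
  Change       0.2539      0.2539    -0.08464    -0.08464
  Equil        0.2862        0.46    0.002404       1.745
  solve Keq expr → x = -0.08464; check Q = 1.839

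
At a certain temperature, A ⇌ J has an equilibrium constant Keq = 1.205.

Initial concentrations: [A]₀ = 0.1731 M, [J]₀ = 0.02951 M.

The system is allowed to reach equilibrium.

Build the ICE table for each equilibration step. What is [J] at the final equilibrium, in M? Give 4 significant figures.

[J]_eq = 0.1107 M

Q₀ = 0.1705 vs Keq = 1.205 ⇒ Q<K, forward
Step 1:
                    A           J
  init         0.1731     0.02951
  Δ          -0.08121     0.08121
  eq          0.09189      0.1107
  solve Keq expr → x = 0.08121; check Q = 1.205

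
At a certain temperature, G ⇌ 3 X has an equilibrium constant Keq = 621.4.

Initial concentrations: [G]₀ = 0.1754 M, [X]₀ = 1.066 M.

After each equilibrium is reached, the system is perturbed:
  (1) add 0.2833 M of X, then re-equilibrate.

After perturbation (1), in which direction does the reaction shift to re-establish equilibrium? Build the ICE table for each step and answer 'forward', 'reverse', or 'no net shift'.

Q₀ = 6.906 vs Keq = 621.4 ⇒ Q<K, forward
Step 1:
                   G          X
  I           0.1754      1.066
  C          -0.1691     0.5074
  E         0.006268      1.573
  solve Keq expr → x = 0.1691; check Q = 621.4
Then add 0.2833 M of X.
Step 2:
                   G          X
  I         0.006268      1.857
  C         0.003842   -0.01152
  E          0.01011      1.845
  solve Keq expr → x = -0.003842; check Q = 621.4

Direction: reverse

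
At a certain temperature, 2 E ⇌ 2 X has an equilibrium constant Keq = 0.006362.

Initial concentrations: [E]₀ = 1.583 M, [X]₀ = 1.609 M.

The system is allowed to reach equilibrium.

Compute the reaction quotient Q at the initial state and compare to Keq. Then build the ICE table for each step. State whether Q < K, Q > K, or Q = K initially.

Q₀ = 1.033; Q > K (proceeds reverse)

Q₀ = 1.033 vs Keq = 0.006362 ⇒ Q>K, reverse
Step 1:
                   E          X
  I            1.583      1.609
  C            1.373     -1.373
  E            2.956     0.2358
  solve Keq expr → x = -0.6866; check Q = 0.006362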